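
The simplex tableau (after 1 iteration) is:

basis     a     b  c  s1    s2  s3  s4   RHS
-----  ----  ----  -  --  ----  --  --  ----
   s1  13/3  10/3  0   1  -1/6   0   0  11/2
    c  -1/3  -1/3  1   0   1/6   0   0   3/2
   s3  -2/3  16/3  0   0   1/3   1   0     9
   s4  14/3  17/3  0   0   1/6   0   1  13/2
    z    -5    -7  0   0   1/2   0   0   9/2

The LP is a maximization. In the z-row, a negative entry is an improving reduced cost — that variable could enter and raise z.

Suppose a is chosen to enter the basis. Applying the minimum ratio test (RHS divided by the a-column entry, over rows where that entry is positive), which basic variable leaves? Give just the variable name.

Ratios: row 1 (s1): (11/2)/(13/3) = 33/26; row 2 (c): entry -1/3 ≤ 0, skip; row 3 (s3): entry -2/3 ≤ 0, skip; row 4 (s4): (13/2)/(14/3) = 39/28.
Minimum ratio 33/26 is in the s1 row, so s1 leaves.

s1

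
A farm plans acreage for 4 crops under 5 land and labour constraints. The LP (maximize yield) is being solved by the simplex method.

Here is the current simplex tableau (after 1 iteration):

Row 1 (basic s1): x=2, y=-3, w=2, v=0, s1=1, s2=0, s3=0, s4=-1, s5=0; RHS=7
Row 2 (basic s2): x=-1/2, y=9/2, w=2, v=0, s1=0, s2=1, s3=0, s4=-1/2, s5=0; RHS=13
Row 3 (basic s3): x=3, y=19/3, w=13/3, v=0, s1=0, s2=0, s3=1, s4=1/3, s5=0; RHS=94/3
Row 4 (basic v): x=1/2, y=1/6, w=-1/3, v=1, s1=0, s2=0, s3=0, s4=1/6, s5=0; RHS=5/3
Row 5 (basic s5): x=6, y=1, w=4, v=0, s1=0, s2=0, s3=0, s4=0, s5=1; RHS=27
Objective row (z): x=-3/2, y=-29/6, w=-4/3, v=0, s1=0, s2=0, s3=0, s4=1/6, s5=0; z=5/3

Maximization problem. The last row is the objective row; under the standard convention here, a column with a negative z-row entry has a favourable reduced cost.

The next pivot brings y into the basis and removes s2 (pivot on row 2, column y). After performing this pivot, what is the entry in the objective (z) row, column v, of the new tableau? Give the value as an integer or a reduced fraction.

Pivot element is row 2, column y: 9/2.
Normalize row 2: new (row 2, v) = 0/(9/2) = 0.
z-row ← z-row − (-29/6)·(new row 2): 0 − (-29/6)·0 = 0.

0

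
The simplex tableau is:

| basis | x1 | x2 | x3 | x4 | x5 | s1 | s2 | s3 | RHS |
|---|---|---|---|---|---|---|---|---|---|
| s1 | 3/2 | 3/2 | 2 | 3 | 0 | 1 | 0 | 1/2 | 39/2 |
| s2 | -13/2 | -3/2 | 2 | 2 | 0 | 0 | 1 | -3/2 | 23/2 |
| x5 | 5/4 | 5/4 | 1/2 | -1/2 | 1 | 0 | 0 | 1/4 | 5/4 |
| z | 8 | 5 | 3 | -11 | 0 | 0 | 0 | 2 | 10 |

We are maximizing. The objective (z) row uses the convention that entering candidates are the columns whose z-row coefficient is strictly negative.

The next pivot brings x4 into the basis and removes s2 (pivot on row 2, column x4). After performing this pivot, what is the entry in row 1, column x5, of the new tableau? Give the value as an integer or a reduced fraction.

0

Pivot element is row 2, column x4: 2.
Normalize row 2: new (row 2, x5) = 0/2 = 0.
row 1 ← row 1 − 3·(new row 2): 0 − 3·0 = 0.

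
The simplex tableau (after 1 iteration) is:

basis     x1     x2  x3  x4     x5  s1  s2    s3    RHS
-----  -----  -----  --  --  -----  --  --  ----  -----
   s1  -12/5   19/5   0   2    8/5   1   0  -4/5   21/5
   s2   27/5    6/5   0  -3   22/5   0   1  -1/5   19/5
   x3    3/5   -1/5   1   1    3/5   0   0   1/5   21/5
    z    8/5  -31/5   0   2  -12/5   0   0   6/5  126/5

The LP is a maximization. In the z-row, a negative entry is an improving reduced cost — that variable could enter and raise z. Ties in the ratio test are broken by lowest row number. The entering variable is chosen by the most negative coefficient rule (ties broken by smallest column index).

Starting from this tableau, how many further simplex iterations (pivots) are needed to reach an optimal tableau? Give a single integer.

pivot: x2 in, s1 out → z = 609/19
pivot: x1 in, s2 out → z = 3859/117
pivot: s3 in, x3 out → z = 106/3
No improving column remains; optimal.

3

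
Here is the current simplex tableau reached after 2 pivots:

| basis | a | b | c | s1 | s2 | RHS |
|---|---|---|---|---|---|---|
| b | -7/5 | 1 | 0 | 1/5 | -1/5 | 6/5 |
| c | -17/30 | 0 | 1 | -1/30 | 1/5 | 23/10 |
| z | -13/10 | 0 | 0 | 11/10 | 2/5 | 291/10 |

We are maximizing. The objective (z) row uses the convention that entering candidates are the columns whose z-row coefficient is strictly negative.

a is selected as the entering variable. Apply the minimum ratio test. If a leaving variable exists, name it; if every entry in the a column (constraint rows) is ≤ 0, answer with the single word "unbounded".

a-column entries: row 1: -7/5, row 2: -17/30. All ≤ 0, so a can increase without bound; the LP is unbounded in this direction.

unbounded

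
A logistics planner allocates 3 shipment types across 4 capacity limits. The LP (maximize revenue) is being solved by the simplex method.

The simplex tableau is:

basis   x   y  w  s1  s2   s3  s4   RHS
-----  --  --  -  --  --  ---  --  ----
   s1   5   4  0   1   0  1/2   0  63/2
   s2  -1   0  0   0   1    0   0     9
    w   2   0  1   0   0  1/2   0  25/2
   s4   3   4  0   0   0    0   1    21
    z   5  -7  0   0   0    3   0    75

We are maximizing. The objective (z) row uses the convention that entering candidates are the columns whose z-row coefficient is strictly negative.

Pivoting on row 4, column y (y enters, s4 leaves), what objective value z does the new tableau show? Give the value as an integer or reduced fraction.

Minimum ratio for y: 21/4 = 21/4.
z changes by −(z-row coeff of y)·ratio = −(-7)·(21/4) = 147/4.
New z = 75 + (147/4) = 447/4.

447/4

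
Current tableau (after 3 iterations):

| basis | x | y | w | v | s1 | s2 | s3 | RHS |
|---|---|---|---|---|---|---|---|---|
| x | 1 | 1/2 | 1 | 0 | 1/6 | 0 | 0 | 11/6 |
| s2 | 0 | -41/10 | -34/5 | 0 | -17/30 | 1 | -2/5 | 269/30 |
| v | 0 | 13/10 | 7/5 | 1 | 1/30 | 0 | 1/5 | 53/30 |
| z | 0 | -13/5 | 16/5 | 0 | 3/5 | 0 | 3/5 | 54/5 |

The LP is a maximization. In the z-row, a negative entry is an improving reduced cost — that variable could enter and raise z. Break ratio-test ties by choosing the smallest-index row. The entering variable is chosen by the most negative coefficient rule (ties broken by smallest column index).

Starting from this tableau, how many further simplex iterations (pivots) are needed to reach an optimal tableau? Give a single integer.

1

pivot: y in, v out → z = 43/3
No improving column remains; optimal.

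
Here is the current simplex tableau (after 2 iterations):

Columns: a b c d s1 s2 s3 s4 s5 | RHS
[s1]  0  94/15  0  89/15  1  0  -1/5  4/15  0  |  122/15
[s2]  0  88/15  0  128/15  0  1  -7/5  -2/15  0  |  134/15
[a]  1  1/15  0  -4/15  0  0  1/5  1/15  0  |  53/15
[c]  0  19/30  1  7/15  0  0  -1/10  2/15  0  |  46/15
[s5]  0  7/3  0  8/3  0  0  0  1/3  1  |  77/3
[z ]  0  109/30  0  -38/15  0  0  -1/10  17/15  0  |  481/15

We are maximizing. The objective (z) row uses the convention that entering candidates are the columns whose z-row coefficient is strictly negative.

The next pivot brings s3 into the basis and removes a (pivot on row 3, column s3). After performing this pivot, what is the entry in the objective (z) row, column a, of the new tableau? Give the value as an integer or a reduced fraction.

1/2

Pivot element is row 3, column s3: 1/5.
Normalize row 3: new (row 3, a) = 1/(1/5) = 5.
z-row ← z-row − (-1/10)·(new row 3): 0 − (-1/10)·5 = 1/2.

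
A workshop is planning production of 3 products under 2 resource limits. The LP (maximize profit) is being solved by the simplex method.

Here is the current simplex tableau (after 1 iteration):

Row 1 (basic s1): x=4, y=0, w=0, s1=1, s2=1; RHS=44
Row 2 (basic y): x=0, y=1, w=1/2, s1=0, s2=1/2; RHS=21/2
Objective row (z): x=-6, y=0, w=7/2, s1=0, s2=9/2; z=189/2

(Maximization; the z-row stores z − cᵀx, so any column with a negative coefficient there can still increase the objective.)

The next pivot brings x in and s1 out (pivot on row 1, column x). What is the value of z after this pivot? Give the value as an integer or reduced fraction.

321/2

Minimum ratio for x: 44/4 = 11.
z changes by −(z-row coeff of x)·ratio = −(-6)·11 = 66.
New z = 189/2 + 66 = 321/2.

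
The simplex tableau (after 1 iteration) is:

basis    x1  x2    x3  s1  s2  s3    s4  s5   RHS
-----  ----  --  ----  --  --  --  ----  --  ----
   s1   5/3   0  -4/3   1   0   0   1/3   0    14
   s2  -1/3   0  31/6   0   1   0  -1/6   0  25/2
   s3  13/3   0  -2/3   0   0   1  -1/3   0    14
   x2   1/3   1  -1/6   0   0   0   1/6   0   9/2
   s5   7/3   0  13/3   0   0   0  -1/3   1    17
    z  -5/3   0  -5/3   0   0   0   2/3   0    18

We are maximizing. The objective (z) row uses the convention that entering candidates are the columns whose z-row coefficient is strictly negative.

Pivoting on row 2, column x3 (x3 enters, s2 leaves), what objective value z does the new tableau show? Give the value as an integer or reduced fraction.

Minimum ratio for x3: (25/2)/(31/6) = 75/31.
z changes by −(z-row coeff of x3)·ratio = −(-5/3)·(75/31) = 125/31.
New z = 18 + (125/31) = 683/31.

683/31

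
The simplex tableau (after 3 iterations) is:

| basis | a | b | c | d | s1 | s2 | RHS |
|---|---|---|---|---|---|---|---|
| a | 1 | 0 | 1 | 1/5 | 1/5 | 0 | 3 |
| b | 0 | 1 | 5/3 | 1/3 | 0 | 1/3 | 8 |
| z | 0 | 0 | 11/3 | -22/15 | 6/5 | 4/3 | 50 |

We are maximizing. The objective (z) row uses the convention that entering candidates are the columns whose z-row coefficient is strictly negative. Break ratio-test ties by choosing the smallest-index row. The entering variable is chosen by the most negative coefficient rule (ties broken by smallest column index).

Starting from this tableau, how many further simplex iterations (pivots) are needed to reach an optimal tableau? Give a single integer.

pivot: d in, a out → z = 72
No improving column remains; optimal.

1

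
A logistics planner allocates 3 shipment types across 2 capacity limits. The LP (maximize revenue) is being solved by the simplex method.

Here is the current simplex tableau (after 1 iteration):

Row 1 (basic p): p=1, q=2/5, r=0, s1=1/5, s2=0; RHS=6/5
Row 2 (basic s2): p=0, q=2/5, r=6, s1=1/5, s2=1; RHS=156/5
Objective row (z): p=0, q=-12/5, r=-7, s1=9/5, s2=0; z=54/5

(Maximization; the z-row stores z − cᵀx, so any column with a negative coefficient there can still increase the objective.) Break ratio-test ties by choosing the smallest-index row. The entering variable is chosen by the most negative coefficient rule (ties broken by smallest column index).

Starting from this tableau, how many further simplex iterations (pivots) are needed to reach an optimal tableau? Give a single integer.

pivot: r in, s2 out → z = 236/5
pivot: q in, p out → z = 53
No improving column remains; optimal.

2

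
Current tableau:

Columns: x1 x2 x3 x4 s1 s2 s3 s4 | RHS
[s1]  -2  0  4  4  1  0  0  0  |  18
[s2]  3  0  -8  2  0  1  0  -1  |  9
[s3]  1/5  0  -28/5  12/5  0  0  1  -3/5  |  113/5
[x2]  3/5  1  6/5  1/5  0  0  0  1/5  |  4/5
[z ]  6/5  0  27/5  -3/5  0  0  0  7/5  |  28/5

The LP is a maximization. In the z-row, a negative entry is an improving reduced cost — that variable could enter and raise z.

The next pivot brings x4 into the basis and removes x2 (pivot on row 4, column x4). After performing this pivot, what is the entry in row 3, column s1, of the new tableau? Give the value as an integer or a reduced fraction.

Pivot element is row 4, column x4: 1/5.
Normalize row 4: new (row 4, s1) = 0/(1/5) = 0.
row 3 ← row 3 − (12/5)·(new row 4): 0 − (12/5)·0 = 0.

0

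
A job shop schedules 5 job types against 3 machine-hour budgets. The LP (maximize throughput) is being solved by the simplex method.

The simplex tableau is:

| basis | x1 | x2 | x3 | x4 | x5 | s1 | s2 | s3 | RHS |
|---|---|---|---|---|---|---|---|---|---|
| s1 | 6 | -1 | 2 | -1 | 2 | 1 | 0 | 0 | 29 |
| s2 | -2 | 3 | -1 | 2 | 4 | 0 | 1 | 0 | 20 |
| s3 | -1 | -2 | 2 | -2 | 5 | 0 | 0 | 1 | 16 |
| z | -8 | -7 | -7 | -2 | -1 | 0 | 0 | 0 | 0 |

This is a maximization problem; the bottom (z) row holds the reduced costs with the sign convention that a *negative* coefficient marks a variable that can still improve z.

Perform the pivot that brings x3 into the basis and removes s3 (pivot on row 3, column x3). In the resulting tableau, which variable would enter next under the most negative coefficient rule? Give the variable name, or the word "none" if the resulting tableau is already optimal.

x2

Pivot element 2. New z-row = old z-row − (-7)·(row 3/2).
Updated z-row coefficients: x1: -23/2, x2: -14, x3: 0, x4: -9, x5: 33/2, s1: 0, s2: 0, s3: 7/2.
The most negative is -14 in column x2, so x2 would enter next.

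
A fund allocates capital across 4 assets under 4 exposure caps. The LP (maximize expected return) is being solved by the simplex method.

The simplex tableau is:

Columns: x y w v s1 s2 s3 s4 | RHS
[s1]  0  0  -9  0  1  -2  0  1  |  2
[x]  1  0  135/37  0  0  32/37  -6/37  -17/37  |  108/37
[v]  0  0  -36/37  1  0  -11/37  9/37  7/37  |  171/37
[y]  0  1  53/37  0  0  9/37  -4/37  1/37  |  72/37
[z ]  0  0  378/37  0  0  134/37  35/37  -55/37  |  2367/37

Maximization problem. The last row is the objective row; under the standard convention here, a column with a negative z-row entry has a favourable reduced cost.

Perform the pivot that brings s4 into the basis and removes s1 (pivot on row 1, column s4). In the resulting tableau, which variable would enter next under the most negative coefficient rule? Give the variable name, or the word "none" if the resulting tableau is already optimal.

Pivot element 1. New z-row = old z-row − (-55/37)·(row 1/1).
Updated z-row coefficients: x: 0, y: 0, w: -117/37, v: 0, s1: 55/37, s2: 24/37, s3: 35/37, s4: 0.
The most negative is -117/37 in column w, so w would enter next.

w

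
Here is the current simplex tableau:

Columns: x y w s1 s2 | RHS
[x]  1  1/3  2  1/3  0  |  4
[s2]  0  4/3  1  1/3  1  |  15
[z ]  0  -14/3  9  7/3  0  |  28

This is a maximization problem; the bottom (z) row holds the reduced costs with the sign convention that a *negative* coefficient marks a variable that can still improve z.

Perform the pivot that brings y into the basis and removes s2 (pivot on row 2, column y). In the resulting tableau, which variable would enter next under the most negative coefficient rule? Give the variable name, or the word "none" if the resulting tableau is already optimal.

Pivot element 4/3. New z-row = old z-row − (-14/3)·(row 2/(4/3)).
Updated z-row coefficients: x: 0, y: 0, w: 25/2, s1: 7/2, s2: 7/2.
No coefficient is strictly negative; the tableau after this pivot is optimal.

none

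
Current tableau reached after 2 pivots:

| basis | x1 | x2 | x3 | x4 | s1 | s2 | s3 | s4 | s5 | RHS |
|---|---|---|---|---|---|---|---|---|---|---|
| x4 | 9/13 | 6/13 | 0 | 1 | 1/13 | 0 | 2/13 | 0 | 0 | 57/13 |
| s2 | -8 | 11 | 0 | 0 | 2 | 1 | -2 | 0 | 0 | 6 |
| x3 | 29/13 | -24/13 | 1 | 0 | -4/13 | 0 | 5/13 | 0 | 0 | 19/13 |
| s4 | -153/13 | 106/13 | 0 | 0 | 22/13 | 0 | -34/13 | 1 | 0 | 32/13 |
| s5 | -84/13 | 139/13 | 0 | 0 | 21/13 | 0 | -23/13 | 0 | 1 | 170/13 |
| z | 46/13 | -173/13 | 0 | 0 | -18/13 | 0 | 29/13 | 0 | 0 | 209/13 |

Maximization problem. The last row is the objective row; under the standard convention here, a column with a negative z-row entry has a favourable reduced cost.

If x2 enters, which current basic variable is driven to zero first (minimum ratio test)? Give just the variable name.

Ratios: row 1 (x4): (57/13)/(6/13) = 19/2; row 2 (s2): 6/11 = 6/11; row 3 (x3): entry -24/13 ≤ 0, skip; row 4 (s4): (32/13)/(106/13) = 16/53; row 5 (s5): (170/13)/(139/13) = 170/139.
Minimum ratio 16/53 is in the s4 row, so s4 leaves.

s4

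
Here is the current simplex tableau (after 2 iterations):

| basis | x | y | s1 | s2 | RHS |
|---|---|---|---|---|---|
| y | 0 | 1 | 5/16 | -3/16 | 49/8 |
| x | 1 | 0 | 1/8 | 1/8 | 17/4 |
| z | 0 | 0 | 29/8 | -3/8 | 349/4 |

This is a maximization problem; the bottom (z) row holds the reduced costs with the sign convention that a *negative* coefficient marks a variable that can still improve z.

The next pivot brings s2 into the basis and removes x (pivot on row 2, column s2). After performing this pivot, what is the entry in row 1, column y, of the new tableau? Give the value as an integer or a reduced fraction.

1

Pivot element is row 2, column s2: 1/8.
Normalize row 2: new (row 2, y) = 0/(1/8) = 0.
row 1 ← row 1 − (-3/16)·(new row 2): 1 − (-3/16)·0 = 1.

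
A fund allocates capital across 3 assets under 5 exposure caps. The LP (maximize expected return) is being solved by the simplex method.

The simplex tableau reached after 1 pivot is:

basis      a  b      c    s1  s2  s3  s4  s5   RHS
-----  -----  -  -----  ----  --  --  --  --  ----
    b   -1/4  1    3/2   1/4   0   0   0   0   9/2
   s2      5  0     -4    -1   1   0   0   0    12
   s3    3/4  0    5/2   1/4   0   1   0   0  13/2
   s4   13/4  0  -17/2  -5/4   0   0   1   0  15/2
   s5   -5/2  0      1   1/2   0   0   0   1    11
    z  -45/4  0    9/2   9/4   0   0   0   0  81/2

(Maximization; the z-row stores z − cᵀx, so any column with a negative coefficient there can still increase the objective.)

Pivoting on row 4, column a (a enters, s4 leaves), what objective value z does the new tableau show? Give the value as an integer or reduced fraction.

864/13

Minimum ratio for a: (15/2)/(13/4) = 30/13.
z changes by −(z-row coeff of a)·ratio = −(-45/4)·(30/13) = 675/26.
New z = 81/2 + (675/26) = 864/13.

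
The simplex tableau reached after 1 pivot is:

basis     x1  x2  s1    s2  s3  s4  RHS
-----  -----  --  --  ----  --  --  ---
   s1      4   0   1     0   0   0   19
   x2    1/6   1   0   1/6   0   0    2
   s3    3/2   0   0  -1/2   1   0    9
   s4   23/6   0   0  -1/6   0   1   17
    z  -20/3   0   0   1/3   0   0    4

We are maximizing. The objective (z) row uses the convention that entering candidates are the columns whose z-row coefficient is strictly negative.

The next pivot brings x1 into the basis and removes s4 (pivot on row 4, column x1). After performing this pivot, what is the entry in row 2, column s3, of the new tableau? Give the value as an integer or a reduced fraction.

Pivot element is row 4, column x1: 23/6.
Normalize row 4: new (row 4, s3) = 0/(23/6) = 0.
row 2 ← row 2 − (1/6)·(new row 4): 0 − (1/6)·0 = 0.

0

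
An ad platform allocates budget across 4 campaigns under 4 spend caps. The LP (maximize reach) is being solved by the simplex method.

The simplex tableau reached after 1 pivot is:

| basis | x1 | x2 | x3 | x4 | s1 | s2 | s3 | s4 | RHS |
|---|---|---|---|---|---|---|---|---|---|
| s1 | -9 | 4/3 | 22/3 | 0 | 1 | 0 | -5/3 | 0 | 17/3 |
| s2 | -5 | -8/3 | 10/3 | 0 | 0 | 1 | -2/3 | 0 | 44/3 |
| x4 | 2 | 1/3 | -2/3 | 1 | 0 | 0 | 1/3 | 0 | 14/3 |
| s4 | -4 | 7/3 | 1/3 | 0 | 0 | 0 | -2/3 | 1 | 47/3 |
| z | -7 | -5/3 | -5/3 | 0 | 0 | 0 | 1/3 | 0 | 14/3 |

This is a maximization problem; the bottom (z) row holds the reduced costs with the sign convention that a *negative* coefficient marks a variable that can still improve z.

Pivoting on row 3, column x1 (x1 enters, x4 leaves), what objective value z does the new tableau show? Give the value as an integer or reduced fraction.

Minimum ratio for x1: (14/3)/2 = 7/3.
z changes by −(z-row coeff of x1)·ratio = −(-7)·(7/3) = 49/3.
New z = 14/3 + (49/3) = 21.

21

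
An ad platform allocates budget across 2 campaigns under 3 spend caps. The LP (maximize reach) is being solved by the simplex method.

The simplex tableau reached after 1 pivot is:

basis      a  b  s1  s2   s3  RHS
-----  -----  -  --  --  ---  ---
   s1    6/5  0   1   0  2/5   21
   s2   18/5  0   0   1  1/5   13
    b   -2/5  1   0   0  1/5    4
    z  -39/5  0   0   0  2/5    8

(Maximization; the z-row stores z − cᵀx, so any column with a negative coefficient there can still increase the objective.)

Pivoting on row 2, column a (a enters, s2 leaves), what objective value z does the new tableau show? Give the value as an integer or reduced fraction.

217/6

Minimum ratio for a: 13/(18/5) = 65/18.
z changes by −(z-row coeff of a)·ratio = −(-39/5)·(65/18) = 169/6.
New z = 8 + (169/6) = 217/6.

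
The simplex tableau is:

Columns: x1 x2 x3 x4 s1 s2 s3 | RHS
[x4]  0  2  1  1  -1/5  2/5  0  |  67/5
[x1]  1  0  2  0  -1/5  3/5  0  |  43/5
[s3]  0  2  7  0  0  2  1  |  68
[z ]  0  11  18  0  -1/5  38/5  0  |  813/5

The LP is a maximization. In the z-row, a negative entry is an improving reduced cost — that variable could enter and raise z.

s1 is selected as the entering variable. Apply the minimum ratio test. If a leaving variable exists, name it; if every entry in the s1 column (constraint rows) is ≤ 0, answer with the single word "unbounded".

unbounded

s1-column entries: row 1: -1/5, row 2: -1/5, row 3: 0. All ≤ 0, so s1 can increase without bound; the LP is unbounded in this direction.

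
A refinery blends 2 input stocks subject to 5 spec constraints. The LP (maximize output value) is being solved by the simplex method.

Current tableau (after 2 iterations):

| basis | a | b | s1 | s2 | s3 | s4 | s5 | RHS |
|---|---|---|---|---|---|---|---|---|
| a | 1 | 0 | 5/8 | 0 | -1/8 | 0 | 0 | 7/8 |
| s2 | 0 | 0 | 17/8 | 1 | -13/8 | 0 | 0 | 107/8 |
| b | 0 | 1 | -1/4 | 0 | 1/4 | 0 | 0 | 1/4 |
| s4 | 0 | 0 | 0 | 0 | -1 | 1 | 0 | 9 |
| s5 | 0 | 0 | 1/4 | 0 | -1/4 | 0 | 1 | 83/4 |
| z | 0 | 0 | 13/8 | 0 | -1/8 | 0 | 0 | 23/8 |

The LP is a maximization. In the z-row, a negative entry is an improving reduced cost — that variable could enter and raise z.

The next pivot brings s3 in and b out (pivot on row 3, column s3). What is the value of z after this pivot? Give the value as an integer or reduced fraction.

Minimum ratio for s3: (1/4)/(1/4) = 1.
z changes by −(z-row coeff of s3)·ratio = −(-1/8)·1 = 1/8.
New z = 23/8 + (1/8) = 3.

3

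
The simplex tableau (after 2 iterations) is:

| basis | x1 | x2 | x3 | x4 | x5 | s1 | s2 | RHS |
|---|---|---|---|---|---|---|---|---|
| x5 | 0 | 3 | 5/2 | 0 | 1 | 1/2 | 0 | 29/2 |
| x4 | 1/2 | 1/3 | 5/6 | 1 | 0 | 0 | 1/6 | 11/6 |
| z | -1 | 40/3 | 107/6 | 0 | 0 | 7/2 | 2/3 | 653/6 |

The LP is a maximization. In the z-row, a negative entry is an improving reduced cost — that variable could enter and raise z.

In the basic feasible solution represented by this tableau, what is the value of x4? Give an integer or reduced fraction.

x4 is basic (row 2); its value is the RHS of that row: 11/6.

11/6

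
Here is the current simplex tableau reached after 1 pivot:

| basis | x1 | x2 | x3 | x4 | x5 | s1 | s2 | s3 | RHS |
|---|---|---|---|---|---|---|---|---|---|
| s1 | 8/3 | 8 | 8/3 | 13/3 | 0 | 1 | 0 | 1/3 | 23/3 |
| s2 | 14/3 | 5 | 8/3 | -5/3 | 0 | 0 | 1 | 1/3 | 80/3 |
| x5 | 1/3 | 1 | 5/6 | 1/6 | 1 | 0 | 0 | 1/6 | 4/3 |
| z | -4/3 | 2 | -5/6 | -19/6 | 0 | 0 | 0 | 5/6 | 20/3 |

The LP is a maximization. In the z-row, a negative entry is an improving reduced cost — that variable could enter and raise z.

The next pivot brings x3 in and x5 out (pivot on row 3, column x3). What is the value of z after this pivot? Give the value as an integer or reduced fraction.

8

Minimum ratio for x3: (4/3)/(5/6) = 8/5.
z changes by −(z-row coeff of x3)·ratio = −(-5/6)·(8/5) = 4/3.
New z = 20/3 + (4/3) = 8.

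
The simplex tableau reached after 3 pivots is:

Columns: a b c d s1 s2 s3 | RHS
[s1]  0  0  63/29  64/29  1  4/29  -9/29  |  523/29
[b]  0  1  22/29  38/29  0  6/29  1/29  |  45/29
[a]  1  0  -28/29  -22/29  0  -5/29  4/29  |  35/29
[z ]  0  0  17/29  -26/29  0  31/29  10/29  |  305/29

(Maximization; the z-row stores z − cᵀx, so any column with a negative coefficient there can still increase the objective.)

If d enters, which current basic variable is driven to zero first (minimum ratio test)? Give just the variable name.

Ratios: row 1 (s1): (523/29)/(64/29) = 523/64; row 2 (b): (45/29)/(38/29) = 45/38; row 3 (a): entry -22/29 ≤ 0, skip.
Minimum ratio 45/38 is in the b row, so b leaves.

b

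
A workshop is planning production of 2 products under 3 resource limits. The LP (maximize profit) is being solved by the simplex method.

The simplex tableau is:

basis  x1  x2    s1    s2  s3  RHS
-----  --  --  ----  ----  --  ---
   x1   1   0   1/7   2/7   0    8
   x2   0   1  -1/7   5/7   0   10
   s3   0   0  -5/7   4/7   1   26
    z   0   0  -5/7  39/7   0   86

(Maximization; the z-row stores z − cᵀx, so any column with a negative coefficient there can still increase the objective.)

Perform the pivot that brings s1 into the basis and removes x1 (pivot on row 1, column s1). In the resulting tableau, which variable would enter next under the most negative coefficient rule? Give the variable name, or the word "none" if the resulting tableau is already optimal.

Pivot element 1/7. New z-row = old z-row − (-5/7)·(row 1/(1/7)).
Updated z-row coefficients: x1: 5, x2: 0, s1: 0, s2: 7, s3: 0.
No coefficient is strictly negative; the tableau after this pivot is optimal.

none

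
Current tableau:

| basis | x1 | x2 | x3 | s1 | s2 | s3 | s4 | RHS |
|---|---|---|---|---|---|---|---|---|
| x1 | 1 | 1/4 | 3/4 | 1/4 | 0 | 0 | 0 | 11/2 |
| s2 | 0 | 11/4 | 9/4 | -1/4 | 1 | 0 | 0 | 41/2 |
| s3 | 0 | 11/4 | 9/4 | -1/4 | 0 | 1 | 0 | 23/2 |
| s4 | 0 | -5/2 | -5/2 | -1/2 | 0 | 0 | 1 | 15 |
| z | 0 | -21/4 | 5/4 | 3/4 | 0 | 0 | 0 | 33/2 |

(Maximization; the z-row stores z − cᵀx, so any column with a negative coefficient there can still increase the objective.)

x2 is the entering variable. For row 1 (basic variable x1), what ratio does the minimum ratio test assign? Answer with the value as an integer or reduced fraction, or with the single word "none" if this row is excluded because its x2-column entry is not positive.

22

Ratio = RHS / (x2 entry) = (11/2) / (1/4) = 22.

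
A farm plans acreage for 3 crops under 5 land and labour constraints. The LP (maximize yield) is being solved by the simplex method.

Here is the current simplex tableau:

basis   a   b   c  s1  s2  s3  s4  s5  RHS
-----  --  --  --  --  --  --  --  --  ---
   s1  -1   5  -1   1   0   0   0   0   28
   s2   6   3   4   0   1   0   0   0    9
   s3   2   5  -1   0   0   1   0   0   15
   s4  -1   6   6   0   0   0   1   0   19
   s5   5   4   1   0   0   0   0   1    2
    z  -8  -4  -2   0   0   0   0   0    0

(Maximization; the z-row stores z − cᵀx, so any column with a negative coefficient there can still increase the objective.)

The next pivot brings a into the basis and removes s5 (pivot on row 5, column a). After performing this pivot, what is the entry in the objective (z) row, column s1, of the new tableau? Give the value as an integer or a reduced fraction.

Pivot element is row 5, column a: 5.
Normalize row 5: new (row 5, s1) = 0/5 = 0.
z-row ← z-row − (-8)·(new row 5): 0 − (-8)·0 = 0.

0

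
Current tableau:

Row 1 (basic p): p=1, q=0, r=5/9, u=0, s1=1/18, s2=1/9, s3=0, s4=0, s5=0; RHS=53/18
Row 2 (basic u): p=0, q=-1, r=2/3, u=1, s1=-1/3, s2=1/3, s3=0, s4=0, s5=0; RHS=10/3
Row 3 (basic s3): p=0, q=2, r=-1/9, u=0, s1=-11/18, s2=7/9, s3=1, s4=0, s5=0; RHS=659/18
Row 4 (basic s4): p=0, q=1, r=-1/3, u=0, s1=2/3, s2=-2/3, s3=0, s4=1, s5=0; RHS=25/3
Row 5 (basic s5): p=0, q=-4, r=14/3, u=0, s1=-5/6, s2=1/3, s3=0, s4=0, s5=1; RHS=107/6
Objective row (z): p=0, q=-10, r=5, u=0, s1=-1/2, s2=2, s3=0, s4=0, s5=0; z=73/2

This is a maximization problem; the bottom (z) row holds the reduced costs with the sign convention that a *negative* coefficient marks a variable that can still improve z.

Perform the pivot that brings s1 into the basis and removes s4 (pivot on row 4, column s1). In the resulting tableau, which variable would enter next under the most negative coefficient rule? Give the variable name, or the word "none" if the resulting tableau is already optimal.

q

Pivot element 2/3. New z-row = old z-row − (-1/2)·(row 4/(2/3)).
Updated z-row coefficients: p: 0, q: -37/4, r: 19/4, u: 0, s1: 0, s2: 3/2, s3: 0, s4: 3/4, s5: 0.
The most negative is -37/4 in column q, so q would enter next.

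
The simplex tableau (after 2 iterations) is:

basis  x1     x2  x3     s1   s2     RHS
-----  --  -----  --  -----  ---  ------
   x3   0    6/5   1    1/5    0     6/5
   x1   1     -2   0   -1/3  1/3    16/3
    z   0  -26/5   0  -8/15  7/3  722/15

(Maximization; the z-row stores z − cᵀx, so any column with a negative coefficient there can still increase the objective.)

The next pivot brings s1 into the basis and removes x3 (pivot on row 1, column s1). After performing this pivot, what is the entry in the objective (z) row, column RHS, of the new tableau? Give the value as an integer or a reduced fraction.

154/3

Pivot element is row 1, column s1: 1/5.
Normalize row 1: new (row 1, RHS) = (6/5)/(1/5) = 6.
z-row ← z-row − (-8/15)·(new row 1): 722/15 − (-8/15)·6 = 154/3.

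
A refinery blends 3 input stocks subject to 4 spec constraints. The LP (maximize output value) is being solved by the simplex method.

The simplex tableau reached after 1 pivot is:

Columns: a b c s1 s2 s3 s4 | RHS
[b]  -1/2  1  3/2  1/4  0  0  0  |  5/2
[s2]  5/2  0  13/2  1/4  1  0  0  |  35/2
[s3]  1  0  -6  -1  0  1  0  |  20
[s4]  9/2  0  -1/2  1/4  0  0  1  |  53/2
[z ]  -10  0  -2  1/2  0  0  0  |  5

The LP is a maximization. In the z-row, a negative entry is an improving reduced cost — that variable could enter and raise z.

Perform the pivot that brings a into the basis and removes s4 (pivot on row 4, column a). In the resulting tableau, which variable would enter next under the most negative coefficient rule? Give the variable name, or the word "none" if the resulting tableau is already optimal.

c

Pivot element 9/2. New z-row = old z-row − (-10)·(row 4/(9/2)).
Updated z-row coefficients: a: 0, b: 0, c: -28/9, s1: 19/18, s2: 0, s3: 0, s4: 20/9.
The most negative is -28/9 in column c, so c would enter next.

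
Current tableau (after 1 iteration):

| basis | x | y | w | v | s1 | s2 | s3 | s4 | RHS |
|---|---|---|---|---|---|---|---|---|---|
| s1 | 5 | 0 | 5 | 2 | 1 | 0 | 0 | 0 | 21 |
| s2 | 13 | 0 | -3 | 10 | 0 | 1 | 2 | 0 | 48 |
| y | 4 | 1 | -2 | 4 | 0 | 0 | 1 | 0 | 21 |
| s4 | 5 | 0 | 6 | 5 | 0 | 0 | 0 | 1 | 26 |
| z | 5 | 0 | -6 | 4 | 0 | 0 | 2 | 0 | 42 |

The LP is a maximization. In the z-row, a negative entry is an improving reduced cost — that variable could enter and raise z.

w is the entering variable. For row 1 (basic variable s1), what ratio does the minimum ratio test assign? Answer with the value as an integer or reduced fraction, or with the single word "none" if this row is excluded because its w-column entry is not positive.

Ratio = RHS / (w entry) = 21 / 5 = 21/5.

21/5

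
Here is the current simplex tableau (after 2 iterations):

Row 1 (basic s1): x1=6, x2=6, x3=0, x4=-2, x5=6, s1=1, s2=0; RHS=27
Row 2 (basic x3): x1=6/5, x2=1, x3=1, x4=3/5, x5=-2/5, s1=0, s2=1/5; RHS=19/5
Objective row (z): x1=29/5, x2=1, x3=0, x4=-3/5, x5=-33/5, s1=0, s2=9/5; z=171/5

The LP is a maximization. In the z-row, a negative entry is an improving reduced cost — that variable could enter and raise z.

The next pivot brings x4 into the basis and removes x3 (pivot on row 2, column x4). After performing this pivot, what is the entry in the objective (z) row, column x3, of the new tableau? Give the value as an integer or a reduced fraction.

Pivot element is row 2, column x4: 3/5.
Normalize row 2: new (row 2, x3) = 1/(3/5) = 5/3.
z-row ← z-row − (-3/5)·(new row 2): 0 − (-3/5)·(5/3) = 1.

1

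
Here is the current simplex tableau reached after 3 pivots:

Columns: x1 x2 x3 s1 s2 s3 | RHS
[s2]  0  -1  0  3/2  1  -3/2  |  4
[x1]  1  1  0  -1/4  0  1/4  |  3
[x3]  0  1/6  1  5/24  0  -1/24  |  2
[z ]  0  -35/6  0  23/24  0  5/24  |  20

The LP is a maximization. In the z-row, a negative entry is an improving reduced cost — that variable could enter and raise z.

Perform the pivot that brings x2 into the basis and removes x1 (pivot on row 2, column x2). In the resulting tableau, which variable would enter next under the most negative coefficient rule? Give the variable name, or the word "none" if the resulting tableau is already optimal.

Pivot element 1. New z-row = old z-row − (-35/6)·(row 2/1).
Updated z-row coefficients: x1: 35/6, x2: 0, x3: 0, s1: -1/2, s2: 0, s3: 5/3.
The most negative is -1/2 in column s1, so s1 would enter next.

s1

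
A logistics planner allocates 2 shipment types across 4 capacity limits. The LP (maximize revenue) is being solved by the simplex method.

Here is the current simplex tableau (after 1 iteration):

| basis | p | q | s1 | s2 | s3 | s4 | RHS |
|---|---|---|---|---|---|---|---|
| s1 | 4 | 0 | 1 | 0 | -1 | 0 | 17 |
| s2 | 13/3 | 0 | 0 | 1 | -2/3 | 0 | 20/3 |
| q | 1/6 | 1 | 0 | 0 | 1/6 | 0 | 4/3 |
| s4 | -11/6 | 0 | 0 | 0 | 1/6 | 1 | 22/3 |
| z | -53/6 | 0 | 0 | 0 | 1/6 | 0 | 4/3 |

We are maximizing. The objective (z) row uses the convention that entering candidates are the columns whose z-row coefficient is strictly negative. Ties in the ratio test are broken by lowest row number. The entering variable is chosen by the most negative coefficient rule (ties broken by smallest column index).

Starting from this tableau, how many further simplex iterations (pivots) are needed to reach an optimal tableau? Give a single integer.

2

pivot: p in, s2 out → z = 194/13
pivot: s3 in, q out → z = 108/5
No improving column remains; optimal.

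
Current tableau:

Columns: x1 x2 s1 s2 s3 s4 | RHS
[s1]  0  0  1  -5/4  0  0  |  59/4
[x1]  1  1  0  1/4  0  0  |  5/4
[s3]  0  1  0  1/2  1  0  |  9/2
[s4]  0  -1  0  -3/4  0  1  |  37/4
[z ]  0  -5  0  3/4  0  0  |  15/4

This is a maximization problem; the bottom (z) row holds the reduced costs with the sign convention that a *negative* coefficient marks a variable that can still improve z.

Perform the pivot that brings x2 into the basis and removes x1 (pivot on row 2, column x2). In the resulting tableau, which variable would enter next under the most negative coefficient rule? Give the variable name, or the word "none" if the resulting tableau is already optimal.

none

Pivot element 1. New z-row = old z-row − (-5)·(row 2/1).
Updated z-row coefficients: x1: 5, x2: 0, s1: 0, s2: 2, s3: 0, s4: 0.
No coefficient is strictly negative; the tableau after this pivot is optimal.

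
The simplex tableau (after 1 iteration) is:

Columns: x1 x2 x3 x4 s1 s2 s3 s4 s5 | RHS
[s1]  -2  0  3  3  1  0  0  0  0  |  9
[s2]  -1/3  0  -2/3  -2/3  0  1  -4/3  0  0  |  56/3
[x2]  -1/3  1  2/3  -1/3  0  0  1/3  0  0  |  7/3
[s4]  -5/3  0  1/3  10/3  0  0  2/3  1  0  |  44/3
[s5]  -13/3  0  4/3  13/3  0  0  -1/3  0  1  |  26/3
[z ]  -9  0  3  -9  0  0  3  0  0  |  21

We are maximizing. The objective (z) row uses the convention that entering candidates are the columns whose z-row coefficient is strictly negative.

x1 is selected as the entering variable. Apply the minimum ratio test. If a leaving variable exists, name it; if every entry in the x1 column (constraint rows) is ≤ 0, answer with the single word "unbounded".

x1-column entries: row 1: -2, row 2: -1/3, row 3: -1/3, row 4: -5/3, row 5: -13/3. All ≤ 0, so x1 can increase without bound; the LP is unbounded in this direction.

unbounded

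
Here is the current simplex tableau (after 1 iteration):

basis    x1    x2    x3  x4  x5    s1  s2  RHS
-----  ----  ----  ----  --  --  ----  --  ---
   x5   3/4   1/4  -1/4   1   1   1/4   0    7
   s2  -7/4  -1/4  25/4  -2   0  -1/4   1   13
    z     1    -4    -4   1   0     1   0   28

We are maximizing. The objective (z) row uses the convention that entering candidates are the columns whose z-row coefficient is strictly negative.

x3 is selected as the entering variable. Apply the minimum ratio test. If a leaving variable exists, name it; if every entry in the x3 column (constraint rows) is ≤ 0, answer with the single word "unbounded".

s2

Ratios: row 1 (x5): entry -1/4 ≤ 0, skip; row 2 (s2): 13/(25/4) = 52/25.
Minimum ratio is in the s2 row, so s2 leaves.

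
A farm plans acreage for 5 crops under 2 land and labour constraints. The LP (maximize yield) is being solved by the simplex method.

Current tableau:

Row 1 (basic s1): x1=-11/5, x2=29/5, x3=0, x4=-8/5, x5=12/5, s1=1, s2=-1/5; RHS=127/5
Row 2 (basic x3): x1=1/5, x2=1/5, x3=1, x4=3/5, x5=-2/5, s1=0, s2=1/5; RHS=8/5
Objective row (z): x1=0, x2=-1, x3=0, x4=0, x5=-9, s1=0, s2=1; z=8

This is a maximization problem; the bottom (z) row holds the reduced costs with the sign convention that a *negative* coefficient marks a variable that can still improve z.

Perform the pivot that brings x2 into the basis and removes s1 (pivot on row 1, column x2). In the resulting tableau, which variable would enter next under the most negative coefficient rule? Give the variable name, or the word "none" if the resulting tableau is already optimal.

Pivot element 29/5. New z-row = old z-row − (-1)·(row 1/(29/5)).
Updated z-row coefficients: x1: -11/29, x2: 0, x3: 0, x4: -8/29, x5: -249/29, s1: 5/29, s2: 28/29.
The most negative is -249/29 in column x5, so x5 would enter next.

x5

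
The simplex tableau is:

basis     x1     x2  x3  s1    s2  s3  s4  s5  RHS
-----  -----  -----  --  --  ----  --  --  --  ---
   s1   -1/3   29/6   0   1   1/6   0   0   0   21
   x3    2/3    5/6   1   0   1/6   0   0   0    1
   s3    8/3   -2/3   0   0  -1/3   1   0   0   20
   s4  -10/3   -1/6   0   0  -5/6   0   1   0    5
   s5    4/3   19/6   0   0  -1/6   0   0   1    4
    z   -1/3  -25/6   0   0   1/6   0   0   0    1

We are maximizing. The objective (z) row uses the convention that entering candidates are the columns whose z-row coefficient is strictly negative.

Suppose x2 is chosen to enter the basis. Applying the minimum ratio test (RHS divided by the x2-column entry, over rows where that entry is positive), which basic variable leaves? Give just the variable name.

Ratios: row 1 (s1): 21/(29/6) = 126/29; row 2 (x3): 1/(5/6) = 6/5; row 3 (s3): entry -2/3 ≤ 0, skip; row 4 (s4): entry -1/6 ≤ 0, skip; row 5 (s5): 4/(19/6) = 24/19.
Minimum ratio 6/5 is in the x3 row, so x3 leaves.

x3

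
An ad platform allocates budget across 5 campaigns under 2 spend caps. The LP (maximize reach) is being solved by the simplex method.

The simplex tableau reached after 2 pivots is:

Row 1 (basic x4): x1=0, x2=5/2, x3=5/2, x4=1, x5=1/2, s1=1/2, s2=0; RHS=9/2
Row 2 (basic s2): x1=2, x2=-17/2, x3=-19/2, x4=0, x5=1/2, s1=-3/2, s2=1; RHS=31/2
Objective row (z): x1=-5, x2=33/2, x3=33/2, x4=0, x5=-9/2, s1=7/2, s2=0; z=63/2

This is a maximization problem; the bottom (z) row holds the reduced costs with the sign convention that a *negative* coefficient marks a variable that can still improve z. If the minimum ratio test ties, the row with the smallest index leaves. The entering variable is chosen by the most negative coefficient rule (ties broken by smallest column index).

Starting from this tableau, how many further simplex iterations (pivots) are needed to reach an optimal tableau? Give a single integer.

3

pivot: x1 in, s2 out → z = 281/4
pivot: x3 in, x4 out → z = 833/10
pivot: x5 in, x3 out → z = 199/2
No improving column remains; optimal.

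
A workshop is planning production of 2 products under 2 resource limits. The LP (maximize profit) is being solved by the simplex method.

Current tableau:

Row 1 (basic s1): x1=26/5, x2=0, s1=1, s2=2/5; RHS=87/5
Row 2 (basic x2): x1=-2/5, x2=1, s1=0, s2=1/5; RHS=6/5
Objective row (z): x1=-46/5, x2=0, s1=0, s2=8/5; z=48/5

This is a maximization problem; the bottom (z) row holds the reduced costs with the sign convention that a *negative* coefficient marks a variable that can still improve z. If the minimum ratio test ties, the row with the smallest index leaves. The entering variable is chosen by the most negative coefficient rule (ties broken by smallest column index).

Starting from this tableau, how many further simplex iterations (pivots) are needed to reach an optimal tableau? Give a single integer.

1

pivot: x1 in, s1 out → z = 525/13
No improving column remains; optimal.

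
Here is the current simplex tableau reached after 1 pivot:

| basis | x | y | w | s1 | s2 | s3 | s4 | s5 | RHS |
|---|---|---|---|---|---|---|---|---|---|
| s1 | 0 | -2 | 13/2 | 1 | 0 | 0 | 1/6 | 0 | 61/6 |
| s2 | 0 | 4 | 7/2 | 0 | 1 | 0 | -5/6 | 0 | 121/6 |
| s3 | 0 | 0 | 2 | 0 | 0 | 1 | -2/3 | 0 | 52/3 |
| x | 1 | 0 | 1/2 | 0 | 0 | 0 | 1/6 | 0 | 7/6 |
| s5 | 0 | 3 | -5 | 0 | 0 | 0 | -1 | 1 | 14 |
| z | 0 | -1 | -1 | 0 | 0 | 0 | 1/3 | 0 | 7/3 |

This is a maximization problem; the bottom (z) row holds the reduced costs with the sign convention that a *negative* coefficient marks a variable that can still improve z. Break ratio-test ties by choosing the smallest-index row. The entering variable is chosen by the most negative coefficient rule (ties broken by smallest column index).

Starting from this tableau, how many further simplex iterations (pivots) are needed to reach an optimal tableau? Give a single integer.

pivot: y in, s5 out → z = 7
pivot: w in, s2 out → z = 451/61
pivot: s5 in, x out → z = 23/3
No improving column remains; optimal.

3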